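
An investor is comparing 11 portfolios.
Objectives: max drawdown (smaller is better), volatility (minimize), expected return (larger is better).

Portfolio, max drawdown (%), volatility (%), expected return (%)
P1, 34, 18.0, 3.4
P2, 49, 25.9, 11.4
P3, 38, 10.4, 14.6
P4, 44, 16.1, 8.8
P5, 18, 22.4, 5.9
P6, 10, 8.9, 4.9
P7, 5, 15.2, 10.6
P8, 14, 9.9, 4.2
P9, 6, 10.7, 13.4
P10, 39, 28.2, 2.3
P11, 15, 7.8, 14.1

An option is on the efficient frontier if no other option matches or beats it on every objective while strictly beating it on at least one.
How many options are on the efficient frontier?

P1: dominated by P6 (max drawdown 10≤34, volatility 8.9≤18.0, expected return 4.9≥3.4).
P2: dominated by P3 (max drawdown 38≤49, volatility 10.4≤25.9, expected return 14.6≥11.4).
P3: not dominated (best expected return).
P4: dominated by P3 (max drawdown 38≤44, volatility 10.4≤16.1, expected return 14.6≥8.8).
P5: dominated by P7 (max drawdown 5≤18, volatility 15.2≤22.4, expected return 10.6≥5.9).
P6: not dominated.
P7: not dominated (best max drawdown).
P8: dominated by P6 (max drawdown 10≤14, volatility 8.9≤9.9, expected return 4.9≥4.2).
P9: not dominated.
P10: dominated by P1 (max drawdown 34≤39, volatility 18.0≤28.2, expected return 3.4≥2.3).
P11: not dominated (best volatility).
Pareto-optimal: P3, P6, P7, P9, P11 → 5.

5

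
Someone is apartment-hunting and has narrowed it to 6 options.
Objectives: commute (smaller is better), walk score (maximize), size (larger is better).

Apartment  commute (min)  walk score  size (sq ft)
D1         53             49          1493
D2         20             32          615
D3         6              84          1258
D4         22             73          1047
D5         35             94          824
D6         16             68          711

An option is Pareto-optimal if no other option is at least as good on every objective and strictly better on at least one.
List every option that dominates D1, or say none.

none

D2: worse on walk score (32 vs 49).
D3: worse on size (1258 vs 1493).
D4: worse on size (1047 vs 1493).
D5: worse on size (824 vs 1493).
D6: worse on size (711 vs 1493).
No option dominates D1.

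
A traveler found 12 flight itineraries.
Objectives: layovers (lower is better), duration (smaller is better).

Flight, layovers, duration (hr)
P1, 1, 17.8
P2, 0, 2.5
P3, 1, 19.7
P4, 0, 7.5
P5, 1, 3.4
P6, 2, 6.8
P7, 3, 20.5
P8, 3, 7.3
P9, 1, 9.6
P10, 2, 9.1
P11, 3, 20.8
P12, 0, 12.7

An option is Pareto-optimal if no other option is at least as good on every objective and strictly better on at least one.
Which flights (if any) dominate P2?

none

P1: worse on layovers (1 vs 0).
P3: worse on layovers (1 vs 0).
P4: worse on duration (7.5 vs 2.5).
P5: worse on layovers (1 vs 0).
P6: worse on layovers (2 vs 0).
P7: worse on layovers (3 vs 0).
P8: worse on layovers (3 vs 0).
P9: worse on layovers (1 vs 0).
P10: worse on layovers (2 vs 0).
P11: worse on layovers (3 vs 0).
P12: worse on duration (12.7 vs 2.5).
No option dominates P2.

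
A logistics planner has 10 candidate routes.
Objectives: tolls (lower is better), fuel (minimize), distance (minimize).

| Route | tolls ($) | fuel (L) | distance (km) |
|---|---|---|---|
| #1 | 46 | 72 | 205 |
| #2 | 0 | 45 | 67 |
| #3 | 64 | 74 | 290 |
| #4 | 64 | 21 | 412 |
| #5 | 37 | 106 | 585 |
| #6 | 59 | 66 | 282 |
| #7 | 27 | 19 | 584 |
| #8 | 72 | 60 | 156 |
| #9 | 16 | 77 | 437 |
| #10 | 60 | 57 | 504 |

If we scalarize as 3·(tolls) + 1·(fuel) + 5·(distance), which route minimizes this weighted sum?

#1: 3·46 + 1·72 + 5·205 = 1235
#2: 3·0 + 1·45 + 5·67 = 380
#3: 3·64 + 1·74 + 5·290 = 1716
#4: 3·64 + 1·21 + 5·412 = 2273
#5: 3·37 + 1·106 + 5·585 = 3142
#6: 3·59 + 1·66 + 5·282 = 1653
#7: 3·27 + 1·19 + 5·584 = 3020
#8: 3·72 + 1·60 + 5·156 = 1056
#9: 3·16 + 1·77 + 5·437 = 2310
#10: 3·60 + 1·57 + 5·504 = 2757
Lowest: #2 at 380.

#2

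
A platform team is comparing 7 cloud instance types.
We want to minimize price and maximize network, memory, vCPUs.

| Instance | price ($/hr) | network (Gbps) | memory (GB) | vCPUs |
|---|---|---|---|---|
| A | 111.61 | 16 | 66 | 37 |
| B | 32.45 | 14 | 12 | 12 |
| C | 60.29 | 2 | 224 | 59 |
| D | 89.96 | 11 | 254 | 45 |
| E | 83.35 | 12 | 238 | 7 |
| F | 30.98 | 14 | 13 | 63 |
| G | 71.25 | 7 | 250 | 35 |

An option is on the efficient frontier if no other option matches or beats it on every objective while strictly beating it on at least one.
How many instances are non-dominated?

A: not dominated (best network).
B: dominated by F (price 30.98≤32.45, network 14≥14, memory 13≥12, vCPUs 63≥12).
C: not dominated.
D: not dominated (best memory).
E: not dominated.
F: not dominated (best price).
G: not dominated.
Pareto-optimal: A, C, D, E, F, G → 6.

6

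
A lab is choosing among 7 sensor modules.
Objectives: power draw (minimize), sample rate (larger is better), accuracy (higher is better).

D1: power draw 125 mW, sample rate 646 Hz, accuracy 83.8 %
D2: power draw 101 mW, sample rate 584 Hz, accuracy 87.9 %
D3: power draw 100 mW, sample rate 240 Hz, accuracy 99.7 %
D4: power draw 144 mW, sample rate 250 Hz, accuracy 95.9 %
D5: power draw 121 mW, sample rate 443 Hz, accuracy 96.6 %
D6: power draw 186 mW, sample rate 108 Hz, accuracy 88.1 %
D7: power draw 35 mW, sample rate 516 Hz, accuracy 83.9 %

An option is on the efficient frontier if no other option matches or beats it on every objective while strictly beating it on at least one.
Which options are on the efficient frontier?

D1, D2, D3, D5, D7

D1: not dominated (best sample rate).
D2: not dominated.
D3: not dominated (best accuracy).
D4: dominated by D5 (power draw 121≤144, sample rate 443≥250, accuracy 96.6≥95.9).
D5: not dominated.
D6: dominated by D3 (power draw 100≤186, sample rate 240≥108, accuracy 99.7≥88.1).
D7: not dominated (best power draw).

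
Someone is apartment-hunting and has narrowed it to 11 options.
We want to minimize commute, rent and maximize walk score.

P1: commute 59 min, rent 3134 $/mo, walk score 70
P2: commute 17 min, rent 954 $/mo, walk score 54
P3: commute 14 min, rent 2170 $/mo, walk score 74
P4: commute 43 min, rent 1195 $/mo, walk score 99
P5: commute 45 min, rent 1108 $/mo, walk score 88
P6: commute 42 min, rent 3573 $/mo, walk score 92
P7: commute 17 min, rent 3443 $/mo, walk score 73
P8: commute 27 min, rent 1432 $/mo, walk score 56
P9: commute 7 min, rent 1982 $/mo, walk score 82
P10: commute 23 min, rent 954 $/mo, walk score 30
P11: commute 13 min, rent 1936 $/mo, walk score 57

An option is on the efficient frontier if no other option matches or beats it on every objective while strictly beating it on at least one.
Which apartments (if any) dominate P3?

P9: commute 7≤14, rent 1982≤2170, walk score 82≥74 — dominates P3.
Others (P1, P2, P4, P5, P6, P7, P8, P10, P11) are each worse than P3 on at least one objective.

P9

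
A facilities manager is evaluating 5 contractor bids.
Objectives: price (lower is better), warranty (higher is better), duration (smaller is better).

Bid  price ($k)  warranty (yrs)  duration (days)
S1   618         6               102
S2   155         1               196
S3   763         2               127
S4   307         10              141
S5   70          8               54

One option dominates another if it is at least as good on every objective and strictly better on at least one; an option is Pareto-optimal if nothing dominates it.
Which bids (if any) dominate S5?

none

S1: worse on price (618 vs 70).
S2: worse on price (155 vs 70).
S3: worse on price (763 vs 70).
S4: worse on price (307 vs 70).
No option dominates S5.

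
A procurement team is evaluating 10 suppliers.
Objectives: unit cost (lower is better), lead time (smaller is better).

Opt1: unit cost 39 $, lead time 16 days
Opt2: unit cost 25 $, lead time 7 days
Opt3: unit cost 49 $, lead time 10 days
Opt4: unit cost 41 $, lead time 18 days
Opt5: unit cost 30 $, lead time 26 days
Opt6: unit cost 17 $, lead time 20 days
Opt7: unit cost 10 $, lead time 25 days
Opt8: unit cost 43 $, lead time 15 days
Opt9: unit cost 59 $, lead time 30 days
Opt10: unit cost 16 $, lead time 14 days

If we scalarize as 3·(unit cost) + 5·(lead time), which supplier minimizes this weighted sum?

Opt1: 3·39 + 5·16 = 197
Opt2: 3·25 + 5·7 = 110
Opt3: 3·49 + 5·10 = 197
Opt4: 3·41 + 5·18 = 213
Opt5: 3·30 + 5·26 = 220
Opt6: 3·17 + 5·20 = 151
Opt7: 3·10 + 5·25 = 155
Opt8: 3·43 + 5·15 = 204
Opt9: 3·59 + 5·30 = 327
Opt10: 3·16 + 5·14 = 118
Lowest: Opt2 at 110.

Opt2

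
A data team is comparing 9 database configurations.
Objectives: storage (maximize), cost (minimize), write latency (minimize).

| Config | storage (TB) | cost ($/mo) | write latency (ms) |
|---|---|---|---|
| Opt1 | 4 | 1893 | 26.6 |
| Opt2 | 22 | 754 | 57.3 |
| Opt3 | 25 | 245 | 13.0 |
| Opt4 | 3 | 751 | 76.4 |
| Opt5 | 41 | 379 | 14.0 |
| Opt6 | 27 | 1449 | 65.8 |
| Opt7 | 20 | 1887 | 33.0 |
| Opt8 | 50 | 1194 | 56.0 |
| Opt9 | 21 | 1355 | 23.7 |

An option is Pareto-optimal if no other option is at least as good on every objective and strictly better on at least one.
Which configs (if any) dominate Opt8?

Opt1: worse on storage (4 vs 50).
Opt2: worse on storage (22 vs 50).
Opt3: worse on storage (25 vs 50).
Opt4: worse on storage (3 vs 50).
Opt5: worse on storage (41 vs 50).
Opt6: worse on storage (27 vs 50).
Opt7: worse on storage (20 vs 50).
Opt9: worse on storage (21 vs 50).
No option dominates Opt8.

none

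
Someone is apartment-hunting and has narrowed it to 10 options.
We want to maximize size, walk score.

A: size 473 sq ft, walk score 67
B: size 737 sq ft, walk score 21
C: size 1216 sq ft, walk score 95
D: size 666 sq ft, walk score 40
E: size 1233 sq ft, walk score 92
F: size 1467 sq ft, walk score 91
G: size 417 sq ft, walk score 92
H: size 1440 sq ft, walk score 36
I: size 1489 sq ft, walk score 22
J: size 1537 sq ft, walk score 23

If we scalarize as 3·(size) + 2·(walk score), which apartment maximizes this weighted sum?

A: 3·473 + 2·67 = 1553
B: 3·737 + 2·21 = 2253
C: 3·1216 + 2·95 = 3838
D: 3·666 + 2·40 = 2078
E: 3·1233 + 2·92 = 3883
F: 3·1467 + 2·91 = 4583
G: 3·417 + 2·92 = 1435
H: 3·1440 + 2·36 = 4392
I: 3·1489 + 2·22 = 4511
J: 3·1537 + 2·23 = 4657
Highest: J at 4657.

J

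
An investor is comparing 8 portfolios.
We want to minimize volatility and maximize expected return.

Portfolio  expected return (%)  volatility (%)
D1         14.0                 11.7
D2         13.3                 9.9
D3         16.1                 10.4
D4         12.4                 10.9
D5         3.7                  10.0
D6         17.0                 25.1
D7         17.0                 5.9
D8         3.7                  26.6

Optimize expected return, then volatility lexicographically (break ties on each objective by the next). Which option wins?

D7

First maximize expected return: best is 17.0, kept {D6, D7}.
Then minimize volatility: best is 5.9, kept {D7}.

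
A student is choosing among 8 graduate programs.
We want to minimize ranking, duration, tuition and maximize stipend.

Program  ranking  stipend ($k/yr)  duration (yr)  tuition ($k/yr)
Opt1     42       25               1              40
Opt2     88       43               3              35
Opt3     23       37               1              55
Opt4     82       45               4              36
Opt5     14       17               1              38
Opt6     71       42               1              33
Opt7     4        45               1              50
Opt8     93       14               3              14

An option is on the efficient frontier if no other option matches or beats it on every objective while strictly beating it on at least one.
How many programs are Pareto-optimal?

7

Opt1: not dominated.
Opt2: not dominated.
Opt3: dominated by Opt7 (ranking 4≤23, stipend 45≥37, duration 1≤1, tuition 50≤55).
Opt4: not dominated.
Opt5: not dominated.
Opt6: not dominated.
Opt7: not dominated (best ranking).
Opt8: not dominated (best tuition).
Pareto-optimal: Opt1, Opt2, Opt4, Opt5, Opt6, Opt7, Opt8 → 7.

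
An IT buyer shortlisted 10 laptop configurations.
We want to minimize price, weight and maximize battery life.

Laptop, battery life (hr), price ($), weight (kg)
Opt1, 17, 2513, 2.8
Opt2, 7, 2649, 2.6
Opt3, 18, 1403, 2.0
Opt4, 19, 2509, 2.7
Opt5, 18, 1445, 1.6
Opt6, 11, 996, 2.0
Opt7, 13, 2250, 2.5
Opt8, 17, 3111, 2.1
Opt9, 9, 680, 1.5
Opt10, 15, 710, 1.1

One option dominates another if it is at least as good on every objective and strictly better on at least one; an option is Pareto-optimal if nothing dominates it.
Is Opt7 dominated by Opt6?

No

Opt6 vs Opt7: Opt6 is worse on battery life (11 vs 13), so it does not dominate Opt7.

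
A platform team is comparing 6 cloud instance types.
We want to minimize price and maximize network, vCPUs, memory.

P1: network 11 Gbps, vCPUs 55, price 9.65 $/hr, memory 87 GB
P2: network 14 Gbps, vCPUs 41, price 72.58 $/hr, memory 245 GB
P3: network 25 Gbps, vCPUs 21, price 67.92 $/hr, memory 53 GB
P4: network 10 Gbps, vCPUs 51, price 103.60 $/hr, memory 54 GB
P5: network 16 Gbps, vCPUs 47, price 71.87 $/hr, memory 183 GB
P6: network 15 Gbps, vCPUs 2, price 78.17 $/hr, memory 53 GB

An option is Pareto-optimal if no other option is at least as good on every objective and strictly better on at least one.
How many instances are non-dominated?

P1: not dominated (best vCPUs).
P2: not dominated (best memory).
P3: not dominated (best network).
P4: dominated by P1 (network 11≥10, vCPUs 55≥51, price 9.65≤103.60, memory 87≥54).
P5: not dominated.
P6: dominated by P3 (network 25≥15, vCPUs 21≥2, price 67.92≤78.17, memory 53≥53).
Pareto-optimal: P1, P2, P3, P5 → 4.

4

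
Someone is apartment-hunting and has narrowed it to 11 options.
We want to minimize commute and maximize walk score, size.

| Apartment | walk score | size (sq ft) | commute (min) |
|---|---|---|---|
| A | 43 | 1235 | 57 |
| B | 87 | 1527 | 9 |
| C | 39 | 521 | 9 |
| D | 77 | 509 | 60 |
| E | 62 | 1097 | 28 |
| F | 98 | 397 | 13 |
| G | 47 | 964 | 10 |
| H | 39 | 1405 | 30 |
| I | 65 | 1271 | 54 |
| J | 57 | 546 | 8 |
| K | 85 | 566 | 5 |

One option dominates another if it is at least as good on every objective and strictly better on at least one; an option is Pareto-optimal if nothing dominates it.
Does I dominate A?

I vs A: walk score 65≥43, size 1271≥1235, commute 54≤57 — I is at least as good on every objective with at least one strict improvement.

Yes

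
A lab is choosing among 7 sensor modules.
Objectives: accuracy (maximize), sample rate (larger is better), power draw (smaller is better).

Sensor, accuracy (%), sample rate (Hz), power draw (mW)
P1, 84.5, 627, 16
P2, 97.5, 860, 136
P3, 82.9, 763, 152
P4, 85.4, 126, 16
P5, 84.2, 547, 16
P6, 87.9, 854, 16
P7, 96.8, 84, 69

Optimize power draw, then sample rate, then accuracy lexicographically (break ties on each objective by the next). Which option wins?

First minimize power draw: best is 16, kept {P1, P4, P5, P6}.
Then maximize sample rate: best is 854, kept {P6}.

P6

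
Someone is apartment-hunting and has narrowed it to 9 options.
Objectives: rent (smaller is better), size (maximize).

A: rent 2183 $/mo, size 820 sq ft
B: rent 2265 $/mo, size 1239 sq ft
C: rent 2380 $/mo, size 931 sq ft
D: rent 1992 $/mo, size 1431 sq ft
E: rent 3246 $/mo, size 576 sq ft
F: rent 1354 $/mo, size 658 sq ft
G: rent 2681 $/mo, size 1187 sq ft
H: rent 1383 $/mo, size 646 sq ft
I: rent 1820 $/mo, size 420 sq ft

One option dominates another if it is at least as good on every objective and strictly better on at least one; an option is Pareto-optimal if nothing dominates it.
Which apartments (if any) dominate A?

D

D: rent 1992≤2183, size 1431≥820 — dominates A.
Others (B, C, E, F, G, H, I) are each worse than A on at least one objective.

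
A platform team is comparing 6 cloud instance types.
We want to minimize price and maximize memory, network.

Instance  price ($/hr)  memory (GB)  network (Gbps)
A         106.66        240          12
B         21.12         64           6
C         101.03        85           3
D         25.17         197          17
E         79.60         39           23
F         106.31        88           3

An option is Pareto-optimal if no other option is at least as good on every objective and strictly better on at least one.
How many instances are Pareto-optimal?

A: not dominated (best memory).
B: not dominated (best price).
C: dominated by D (price 25.17≤101.03, memory 197≥85, network 17≥3).
D: not dominated.
E: not dominated (best network).
F: dominated by D (price 25.17≤106.31, memory 197≥88, network 17≥3).
Pareto-optimal: A, B, D, E → 4.

4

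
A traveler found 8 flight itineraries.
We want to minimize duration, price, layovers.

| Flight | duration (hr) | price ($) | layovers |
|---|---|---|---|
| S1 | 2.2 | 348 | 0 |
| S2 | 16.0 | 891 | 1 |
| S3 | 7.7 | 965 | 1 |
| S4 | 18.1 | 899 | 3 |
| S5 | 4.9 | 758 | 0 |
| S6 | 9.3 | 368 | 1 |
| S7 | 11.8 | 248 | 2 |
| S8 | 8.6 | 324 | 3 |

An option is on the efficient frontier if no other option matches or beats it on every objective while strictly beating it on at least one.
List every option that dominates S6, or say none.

S1: duration 2.2≤9.3, price 348≤368, layovers 0≤1 — dominates S6.
Others (S2, S3, S4, S5, S7, S8) are each worse than S6 on at least one objective.

S1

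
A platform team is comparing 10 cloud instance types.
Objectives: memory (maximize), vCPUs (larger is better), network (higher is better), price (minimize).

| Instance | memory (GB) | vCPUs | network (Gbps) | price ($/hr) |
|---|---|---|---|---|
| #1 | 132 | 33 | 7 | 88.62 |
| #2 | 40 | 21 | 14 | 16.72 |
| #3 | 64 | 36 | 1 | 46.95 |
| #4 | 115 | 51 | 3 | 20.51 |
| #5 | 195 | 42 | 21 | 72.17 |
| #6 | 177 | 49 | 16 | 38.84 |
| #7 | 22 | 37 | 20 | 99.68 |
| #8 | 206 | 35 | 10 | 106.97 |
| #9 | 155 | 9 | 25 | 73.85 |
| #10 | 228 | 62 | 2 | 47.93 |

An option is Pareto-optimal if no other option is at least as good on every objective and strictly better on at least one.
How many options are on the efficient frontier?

#1: dominated by #5 (memory 195≥132, vCPUs 42≥33, network 21≥7, price 72.17≤88.62).
#2: not dominated (best price).
#3: dominated by #4 (memory 115≥64, vCPUs 51≥36, network 3≥1, price 20.51≤46.95).
#4: not dominated.
#5: not dominated.
#6: not dominated.
#7: dominated by #5 (memory 195≥22, vCPUs 42≥37, network 21≥20, price 72.17≤99.68).
#8: not dominated.
#9: not dominated (best network).
#10: not dominated (best memory).
Pareto-optimal: #2, #4, #5, #6, #8, #9, #10 → 7.

7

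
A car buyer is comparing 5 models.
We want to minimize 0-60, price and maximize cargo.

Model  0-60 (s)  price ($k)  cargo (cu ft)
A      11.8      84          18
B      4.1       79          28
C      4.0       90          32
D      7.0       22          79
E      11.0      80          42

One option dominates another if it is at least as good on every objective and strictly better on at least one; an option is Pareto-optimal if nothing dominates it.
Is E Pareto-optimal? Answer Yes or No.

No

D vs E: 0-60 7.0≤11.0, price 22≤80, cargo 79≥42 — D is at least as good on every objective and strictly better on at least one, so D dominates E.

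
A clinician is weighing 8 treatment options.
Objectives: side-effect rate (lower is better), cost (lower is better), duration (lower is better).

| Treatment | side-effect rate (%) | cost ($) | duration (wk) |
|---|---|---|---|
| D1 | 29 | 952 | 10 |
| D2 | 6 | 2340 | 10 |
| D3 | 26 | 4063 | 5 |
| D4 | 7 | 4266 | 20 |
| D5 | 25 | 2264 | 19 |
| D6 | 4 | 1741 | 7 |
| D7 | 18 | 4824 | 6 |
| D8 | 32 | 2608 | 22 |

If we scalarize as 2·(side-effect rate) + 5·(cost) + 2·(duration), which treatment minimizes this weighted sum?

D1: 2·29 + 5·952 + 2·10 = 4838
D2: 2·6 + 5·2340 + 2·10 = 11732
D3: 2·26 + 5·4063 + 2·5 = 20377
D4: 2·7 + 5·4266 + 2·20 = 21384
D5: 2·25 + 5·2264 + 2·19 = 11408
D6: 2·4 + 5·1741 + 2·7 = 8727
D7: 2·18 + 5·4824 + 2·6 = 24168
D8: 2·32 + 5·2608 + 2·22 = 13148
Lowest: D1 at 4838.

D1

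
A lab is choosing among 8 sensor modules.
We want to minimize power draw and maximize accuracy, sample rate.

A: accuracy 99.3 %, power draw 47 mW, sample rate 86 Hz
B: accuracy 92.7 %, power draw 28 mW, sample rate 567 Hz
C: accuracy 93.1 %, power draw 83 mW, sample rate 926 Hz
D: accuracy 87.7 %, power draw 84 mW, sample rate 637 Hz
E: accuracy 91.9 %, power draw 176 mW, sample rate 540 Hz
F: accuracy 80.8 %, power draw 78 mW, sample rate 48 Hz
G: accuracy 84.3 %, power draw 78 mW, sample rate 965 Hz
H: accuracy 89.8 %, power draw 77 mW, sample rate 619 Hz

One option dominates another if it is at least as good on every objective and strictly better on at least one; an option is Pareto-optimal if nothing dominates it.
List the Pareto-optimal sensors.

A: not dominated (best accuracy).
B: not dominated (best power draw).
C: not dominated.
D: dominated by C (accuracy 93.1≥87.7, power draw 83≤84, sample rate 926≥637).
E: dominated by B (accuracy 92.7≥91.9, power draw 28≤176, sample rate 567≥540).
F: dominated by A (accuracy 99.3≥80.8, power draw 47≤78, sample rate 86≥48).
G: not dominated (best sample rate).
H: not dominated.

A, B, C, G, H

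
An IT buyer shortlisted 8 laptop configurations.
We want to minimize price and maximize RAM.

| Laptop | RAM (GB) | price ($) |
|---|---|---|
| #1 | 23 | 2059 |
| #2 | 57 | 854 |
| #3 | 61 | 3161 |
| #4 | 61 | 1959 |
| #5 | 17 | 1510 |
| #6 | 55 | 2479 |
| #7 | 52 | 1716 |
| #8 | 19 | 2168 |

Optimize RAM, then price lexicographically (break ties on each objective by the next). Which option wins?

#4

First maximize RAM: best is 61, kept {#3, #4}.
Then minimize price: best is 1959, kept {#4}.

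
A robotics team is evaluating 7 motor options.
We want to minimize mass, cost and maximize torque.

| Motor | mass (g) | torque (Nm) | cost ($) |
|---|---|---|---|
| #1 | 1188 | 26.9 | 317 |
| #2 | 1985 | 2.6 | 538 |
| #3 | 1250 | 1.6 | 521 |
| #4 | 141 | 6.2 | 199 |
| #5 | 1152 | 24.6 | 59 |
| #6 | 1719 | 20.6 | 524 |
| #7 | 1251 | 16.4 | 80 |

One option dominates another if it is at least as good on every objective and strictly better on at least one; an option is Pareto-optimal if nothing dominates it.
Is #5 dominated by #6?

No

#6 vs #5: #6 is worse on mass (1719 vs 1152), so it does not dominate #5.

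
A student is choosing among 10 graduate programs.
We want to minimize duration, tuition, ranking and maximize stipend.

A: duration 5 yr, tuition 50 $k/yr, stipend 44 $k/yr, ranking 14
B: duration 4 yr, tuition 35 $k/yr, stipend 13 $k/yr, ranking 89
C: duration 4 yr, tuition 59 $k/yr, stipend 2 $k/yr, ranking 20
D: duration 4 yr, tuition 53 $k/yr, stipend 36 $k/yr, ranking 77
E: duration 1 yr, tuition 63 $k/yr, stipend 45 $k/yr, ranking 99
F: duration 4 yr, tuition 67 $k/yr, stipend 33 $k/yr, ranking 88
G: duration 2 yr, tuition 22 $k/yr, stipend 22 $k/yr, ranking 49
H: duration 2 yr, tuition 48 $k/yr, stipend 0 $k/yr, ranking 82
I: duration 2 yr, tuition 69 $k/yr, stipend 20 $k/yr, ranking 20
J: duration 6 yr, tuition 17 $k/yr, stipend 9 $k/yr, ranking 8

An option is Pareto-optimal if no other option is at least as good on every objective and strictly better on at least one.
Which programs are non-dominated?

A, C, D, E, G, I, J

A: not dominated.
B: dominated by G (duration 2≤4, tuition 22≤35, stipend 22≥13, ranking 49≤89).
C: not dominated.
D: not dominated.
E: not dominated (best duration).
F: dominated by D (duration 4≤4, tuition 53≤67, stipend 36≥33, ranking 77≤88).
G: not dominated.
H: dominated by G (duration 2≤2, tuition 22≤48, stipend 22≥0, ranking 49≤82).
I: not dominated.
J: not dominated (best tuition).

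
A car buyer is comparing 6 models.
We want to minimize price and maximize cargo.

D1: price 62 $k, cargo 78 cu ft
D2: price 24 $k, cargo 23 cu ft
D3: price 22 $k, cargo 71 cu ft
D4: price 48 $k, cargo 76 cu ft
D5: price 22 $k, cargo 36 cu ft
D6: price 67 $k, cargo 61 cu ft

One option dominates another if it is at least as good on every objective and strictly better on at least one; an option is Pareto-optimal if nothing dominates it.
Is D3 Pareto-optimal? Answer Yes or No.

Yes

D1: worse on price (62 vs 22).
D2: worse on price (24 vs 22).
D4: worse on price (48 vs 22).
D5: worse on cargo (36 vs 71).
D6: worse on price (67 vs 22).
No option is at least as good as D3 on every objective and strictly better on one.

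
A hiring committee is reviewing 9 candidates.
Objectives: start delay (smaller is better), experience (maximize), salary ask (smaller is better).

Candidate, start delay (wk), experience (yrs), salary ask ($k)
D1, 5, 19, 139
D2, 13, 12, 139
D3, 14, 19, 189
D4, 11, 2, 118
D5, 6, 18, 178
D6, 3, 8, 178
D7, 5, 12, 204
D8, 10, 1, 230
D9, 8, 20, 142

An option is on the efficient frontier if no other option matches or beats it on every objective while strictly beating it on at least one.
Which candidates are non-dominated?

D1, D4, D6, D9

D1: not dominated.
D2: dominated by D1 (start delay 5≤13, experience 19≥12, salary ask 139≤139).
D3: dominated by D1 (start delay 5≤14, experience 19≥19, salary ask 139≤189).
D4: not dominated (best salary ask).
D5: dominated by D1 (start delay 5≤6, experience 19≥18, salary ask 139≤178).
D6: not dominated (best start delay).
D7: dominated by D1 (start delay 5≤5, experience 19≥12, salary ask 139≤204).
D8: dominated by D1 (start delay 5≤10, experience 19≥1, salary ask 139≤230).
D9: not dominated (best experience).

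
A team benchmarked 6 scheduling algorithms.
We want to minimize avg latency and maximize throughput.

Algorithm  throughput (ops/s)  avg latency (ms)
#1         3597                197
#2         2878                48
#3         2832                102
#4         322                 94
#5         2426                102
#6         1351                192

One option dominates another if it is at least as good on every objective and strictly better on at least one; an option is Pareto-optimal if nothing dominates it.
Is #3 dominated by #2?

#2 vs #3: throughput 2878≥2832, avg latency 48≤102 — #2 is at least as good on every objective with at least one strict improvement.

Yes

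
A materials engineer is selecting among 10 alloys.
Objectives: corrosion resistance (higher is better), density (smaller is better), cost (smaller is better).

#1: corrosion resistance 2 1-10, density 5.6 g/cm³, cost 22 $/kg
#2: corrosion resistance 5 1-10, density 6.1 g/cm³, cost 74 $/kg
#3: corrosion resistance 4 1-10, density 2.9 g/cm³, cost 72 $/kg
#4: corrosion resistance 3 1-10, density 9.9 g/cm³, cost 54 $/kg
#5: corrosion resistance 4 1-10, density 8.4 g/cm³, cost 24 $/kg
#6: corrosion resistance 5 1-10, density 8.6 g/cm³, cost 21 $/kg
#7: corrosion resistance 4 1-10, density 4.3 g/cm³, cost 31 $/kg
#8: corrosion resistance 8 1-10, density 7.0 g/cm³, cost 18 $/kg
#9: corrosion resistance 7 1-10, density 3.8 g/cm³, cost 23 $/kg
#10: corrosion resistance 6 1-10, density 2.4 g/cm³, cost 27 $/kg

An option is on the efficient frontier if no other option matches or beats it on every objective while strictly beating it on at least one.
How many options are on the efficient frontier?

#1: not dominated.
#2: dominated by #9 (corrosion resistance 7≥5, density 3.8≤6.1, cost 23≤74).
#3: dominated by #10 (corrosion resistance 6≥4, density 2.4≤2.9, cost 27≤72).
#4: dominated by #5 (corrosion resistance 4≥3, density 8.4≤9.9, cost 24≤54).
#5: dominated by #8 (corrosion resistance 8≥4, density 7.0≤8.4, cost 18≤24).
#6: dominated by #8 (corrosion resistance 8≥5, density 7.0≤8.6, cost 18≤21).
#7: dominated by #9 (corrosion resistance 7≥4, density 3.8≤4.3, cost 23≤31).
#8: not dominated (best corrosion resistance).
#9: not dominated.
#10: not dominated (best density).
Pareto-optimal: #1, #8, #9, #10 → 4.

4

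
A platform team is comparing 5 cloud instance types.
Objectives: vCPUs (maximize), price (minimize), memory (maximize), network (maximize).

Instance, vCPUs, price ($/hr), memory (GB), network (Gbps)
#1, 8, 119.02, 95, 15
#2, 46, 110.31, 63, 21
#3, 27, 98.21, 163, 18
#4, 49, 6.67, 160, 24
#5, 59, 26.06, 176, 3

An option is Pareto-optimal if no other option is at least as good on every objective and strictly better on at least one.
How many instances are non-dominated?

3

#1: dominated by #3 (vCPUs 27≥8, price 98.21≤119.02, memory 163≥95, network 18≥15).
#2: dominated by #4 (vCPUs 49≥46, price 6.67≤110.31, memory 160≥63, network 24≥21).
#3: not dominated.
#4: not dominated (best price).
#5: not dominated (best vCPUs).
Pareto-optimal: #3, #4, #5 → 3.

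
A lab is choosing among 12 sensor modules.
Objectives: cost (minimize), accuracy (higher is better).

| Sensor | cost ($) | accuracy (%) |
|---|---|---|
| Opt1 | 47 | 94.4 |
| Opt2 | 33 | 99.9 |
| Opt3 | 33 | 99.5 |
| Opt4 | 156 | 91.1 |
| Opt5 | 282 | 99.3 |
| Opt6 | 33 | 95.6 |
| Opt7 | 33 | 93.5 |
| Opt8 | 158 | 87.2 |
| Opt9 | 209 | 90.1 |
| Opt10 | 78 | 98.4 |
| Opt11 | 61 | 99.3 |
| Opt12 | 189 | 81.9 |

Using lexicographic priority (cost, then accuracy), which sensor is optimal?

Opt2

First minimize cost: best is 33, kept {Opt2, Opt3, Opt6, Opt7}.
Then maximize accuracy: best is 99.9, kept {Opt2}.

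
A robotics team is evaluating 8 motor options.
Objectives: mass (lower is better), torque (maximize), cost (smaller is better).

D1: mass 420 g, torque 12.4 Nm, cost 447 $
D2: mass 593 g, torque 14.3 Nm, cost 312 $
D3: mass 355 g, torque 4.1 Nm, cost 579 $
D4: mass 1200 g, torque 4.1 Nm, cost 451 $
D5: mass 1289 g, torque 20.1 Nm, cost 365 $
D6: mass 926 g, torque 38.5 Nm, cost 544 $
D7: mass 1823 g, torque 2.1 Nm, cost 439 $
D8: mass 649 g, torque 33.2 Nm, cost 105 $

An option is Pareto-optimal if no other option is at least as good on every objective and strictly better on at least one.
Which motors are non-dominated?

D1: not dominated.
D2: not dominated.
D3: not dominated (best mass).
D4: dominated by D1 (mass 420≤1200, torque 12.4≥4.1, cost 447≤451).
D5: dominated by D8 (mass 649≤1289, torque 33.2≥20.1, cost 105≤365).
D6: not dominated (best torque).
D7: dominated by D2 (mass 593≤1823, torque 14.3≥2.1, cost 312≤439).
D8: not dominated (best cost).

D1, D2, D3, D6, D8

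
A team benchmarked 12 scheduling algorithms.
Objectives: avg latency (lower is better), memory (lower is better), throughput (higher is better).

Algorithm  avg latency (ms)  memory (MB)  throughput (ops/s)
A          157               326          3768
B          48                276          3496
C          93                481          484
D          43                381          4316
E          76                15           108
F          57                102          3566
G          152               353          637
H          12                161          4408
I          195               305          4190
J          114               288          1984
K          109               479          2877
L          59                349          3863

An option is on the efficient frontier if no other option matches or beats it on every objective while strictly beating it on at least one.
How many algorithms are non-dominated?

A: dominated by H (avg latency 12≤157, memory 161≤326, throughput 4408≥3768).
B: dominated by H (avg latency 12≤48, memory 161≤276, throughput 4408≥3496).
C: dominated by B (avg latency 48≤93, memory 276≤481, throughput 3496≥484).
D: dominated by H (avg latency 12≤43, memory 161≤381, throughput 4408≥4316).
E: not dominated (best memory).
F: not dominated.
G: dominated by B (avg latency 48≤152, memory 276≤353, throughput 3496≥637).
H: not dominated (best avg latency).
I: dominated by H (avg latency 12≤195, memory 161≤305, throughput 4408≥4190).
J: dominated by B (avg latency 48≤114, memory 276≤288, throughput 3496≥1984).
K: dominated by B (avg latency 48≤109, memory 276≤479, throughput 3496≥2877).
L: dominated by H (avg latency 12≤59, memory 161≤349, throughput 4408≥3863).
Pareto-optimal: E, F, H → 3.

3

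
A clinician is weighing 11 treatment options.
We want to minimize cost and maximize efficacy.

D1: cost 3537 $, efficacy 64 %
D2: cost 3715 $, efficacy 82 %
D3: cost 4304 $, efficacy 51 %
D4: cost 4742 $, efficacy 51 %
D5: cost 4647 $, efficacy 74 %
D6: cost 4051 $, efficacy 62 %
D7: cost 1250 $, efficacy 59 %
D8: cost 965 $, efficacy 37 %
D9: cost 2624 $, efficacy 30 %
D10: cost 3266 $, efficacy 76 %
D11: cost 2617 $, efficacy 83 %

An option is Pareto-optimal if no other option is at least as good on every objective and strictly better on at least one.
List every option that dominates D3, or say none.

D1, D2, D6, D7, D10, D11

D1: cost 3537≤4304, efficacy 64≥51 — dominates D3.
D2: cost 3715≤4304, efficacy 82≥51 — dominates D3.
D6: cost 4051≤4304, efficacy 62≥51 — dominates D3.
D7: cost 1250≤4304, efficacy 59≥51 — dominates D3.
D10: cost 3266≤4304, efficacy 76≥51 — dominates D3.
D11: cost 2617≤4304, efficacy 83≥51 — dominates D3.
Others (D4, D5, D8, D9) are each worse than D3 on at least one objective.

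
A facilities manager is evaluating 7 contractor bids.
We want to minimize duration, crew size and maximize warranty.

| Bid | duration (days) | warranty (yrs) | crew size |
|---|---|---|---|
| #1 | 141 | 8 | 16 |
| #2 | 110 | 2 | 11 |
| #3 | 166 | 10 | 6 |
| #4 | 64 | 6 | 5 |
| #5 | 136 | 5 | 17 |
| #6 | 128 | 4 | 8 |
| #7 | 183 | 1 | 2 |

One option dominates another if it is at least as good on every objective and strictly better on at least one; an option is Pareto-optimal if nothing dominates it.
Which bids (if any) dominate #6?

#4

#4: duration 64≤128, warranty 6≥4, crew size 5≤8 — dominates #6.
Others (#1, #2, #3, #5, #7) are each worse than #6 on at least one objective.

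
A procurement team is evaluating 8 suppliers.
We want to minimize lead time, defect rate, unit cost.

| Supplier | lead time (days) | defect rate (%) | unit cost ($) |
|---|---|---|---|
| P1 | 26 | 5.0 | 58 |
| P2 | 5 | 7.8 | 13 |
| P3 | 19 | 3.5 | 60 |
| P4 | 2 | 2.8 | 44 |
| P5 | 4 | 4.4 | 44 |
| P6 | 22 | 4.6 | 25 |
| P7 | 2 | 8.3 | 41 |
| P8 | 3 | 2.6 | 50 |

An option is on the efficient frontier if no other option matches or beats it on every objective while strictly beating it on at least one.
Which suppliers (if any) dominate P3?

P4: lead time 2≤19, defect rate 2.8≤3.5, unit cost 44≤60 — dominates P3.
P8: lead time 3≤19, defect rate 2.6≤3.5, unit cost 50≤60 — dominates P3.
Others (P1, P2, P5, P6, P7) are each worse than P3 on at least one objective.

P4, P8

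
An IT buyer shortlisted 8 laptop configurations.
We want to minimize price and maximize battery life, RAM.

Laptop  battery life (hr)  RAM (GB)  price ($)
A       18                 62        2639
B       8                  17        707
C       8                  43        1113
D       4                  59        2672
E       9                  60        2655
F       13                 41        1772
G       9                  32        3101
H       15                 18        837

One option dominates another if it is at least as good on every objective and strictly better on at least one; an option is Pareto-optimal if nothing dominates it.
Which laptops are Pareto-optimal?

A, B, C, F, H

A: not dominated (best battery life).
B: not dominated (best price).
C: not dominated.
D: dominated by A (battery life 18≥4, RAM 62≥59, price 2639≤2672).
E: dominated by A (battery life 18≥9, RAM 62≥60, price 2639≤2655).
F: not dominated.
G: dominated by A (battery life 18≥9, RAM 62≥32, price 2639≤3101).
H: not dominated.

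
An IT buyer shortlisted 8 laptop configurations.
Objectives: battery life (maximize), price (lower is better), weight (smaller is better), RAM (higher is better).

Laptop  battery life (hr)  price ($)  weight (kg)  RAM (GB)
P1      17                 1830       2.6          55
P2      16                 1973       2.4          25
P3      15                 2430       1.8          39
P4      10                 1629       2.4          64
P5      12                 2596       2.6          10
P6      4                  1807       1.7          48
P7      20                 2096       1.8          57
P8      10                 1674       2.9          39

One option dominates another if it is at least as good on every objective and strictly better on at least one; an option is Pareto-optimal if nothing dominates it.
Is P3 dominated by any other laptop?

P7 vs P3: battery life 20≥15, price 2096≤2430, weight 1.8≤1.8, RAM 57≥39 — P7 is at least as good on every objective and strictly better on at least one, so P7 dominates P3.

Yes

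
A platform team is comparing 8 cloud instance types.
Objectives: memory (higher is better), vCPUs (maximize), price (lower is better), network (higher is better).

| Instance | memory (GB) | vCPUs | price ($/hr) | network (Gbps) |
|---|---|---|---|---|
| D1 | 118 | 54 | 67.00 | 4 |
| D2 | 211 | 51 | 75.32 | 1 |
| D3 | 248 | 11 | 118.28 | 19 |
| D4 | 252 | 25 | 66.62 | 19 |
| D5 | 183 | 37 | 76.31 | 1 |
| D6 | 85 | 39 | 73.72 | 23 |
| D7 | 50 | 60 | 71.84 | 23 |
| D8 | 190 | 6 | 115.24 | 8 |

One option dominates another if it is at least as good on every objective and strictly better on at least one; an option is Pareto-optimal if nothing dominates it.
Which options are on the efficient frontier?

D1, D2, D4, D6, D7

D1: not dominated.
D2: not dominated.
D3: dominated by D4 (memory 252≥248, vCPUs 25≥11, price 66.62≤118.28, network 19≥19).
D4: not dominated (best memory).
D5: dominated by D2 (memory 211≥183, vCPUs 51≥37, price 75.32≤76.31, network 1≥1).
D6: not dominated.
D7: not dominated (best vCPUs).
D8: dominated by D4 (memory 252≥190, vCPUs 25≥6, price 66.62≤115.24, network 19≥8).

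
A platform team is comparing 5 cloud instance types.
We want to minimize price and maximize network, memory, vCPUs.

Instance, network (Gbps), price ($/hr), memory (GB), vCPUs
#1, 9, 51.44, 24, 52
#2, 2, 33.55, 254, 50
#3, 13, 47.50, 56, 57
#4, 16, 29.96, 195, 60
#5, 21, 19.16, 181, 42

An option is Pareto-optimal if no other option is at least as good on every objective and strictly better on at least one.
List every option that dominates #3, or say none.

#4: network 16≥13, price 29.96≤47.50, memory 195≥56, vCPUs 60≥57 — dominates #3.
Others (#1, #2, #5) are each worse than #3 on at least one objective.

#4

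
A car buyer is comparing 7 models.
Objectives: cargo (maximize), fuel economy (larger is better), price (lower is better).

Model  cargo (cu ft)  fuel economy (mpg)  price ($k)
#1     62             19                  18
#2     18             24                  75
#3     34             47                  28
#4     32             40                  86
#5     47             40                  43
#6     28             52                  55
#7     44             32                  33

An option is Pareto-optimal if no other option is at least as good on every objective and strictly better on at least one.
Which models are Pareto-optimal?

#1, #3, #5, #6, #7

#1: not dominated (best cargo).
#2: dominated by #3 (cargo 34≥18, fuel economy 47≥24, price 28≤75).
#3: not dominated.
#4: dominated by #3 (cargo 34≥32, fuel economy 47≥40, price 28≤86).
#5: not dominated.
#6: not dominated (best fuel economy).
#7: not dominated.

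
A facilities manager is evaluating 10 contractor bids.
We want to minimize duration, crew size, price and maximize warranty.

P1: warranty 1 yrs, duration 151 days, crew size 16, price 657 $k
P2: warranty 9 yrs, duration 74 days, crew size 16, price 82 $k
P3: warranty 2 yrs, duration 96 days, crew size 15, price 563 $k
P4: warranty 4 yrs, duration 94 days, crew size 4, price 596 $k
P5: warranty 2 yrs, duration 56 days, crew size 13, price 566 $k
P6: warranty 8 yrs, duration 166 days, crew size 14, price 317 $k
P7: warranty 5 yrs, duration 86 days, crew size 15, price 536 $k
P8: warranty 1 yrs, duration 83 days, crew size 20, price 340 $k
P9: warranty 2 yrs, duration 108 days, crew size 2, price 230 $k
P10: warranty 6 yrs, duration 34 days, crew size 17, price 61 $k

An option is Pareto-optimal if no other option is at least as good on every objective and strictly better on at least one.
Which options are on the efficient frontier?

P1: dominated by P2 (warranty 9≥1, duration 74≤151, crew size 16≤16, price 82≤657).
P2: not dominated (best warranty).
P3: dominated by P7 (warranty 5≥2, duration 86≤96, crew size 15≤15, price 536≤563).
P4: not dominated.
P5: not dominated.
P6: not dominated.
P7: not dominated.
P8: dominated by P2 (warranty 9≥1, duration 74≤83, crew size 16≤20, price 82≤340).
P9: not dominated (best crew size).
P10: not dominated (best duration).

P2, P4, P5, P6, P7, P9, P10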